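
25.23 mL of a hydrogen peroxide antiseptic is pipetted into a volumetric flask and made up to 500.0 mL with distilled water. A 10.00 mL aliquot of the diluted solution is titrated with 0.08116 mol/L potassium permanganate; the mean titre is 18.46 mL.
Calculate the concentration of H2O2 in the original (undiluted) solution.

7.423 mol/L

2 MnO4^- + 5 H2O2 + 6 H^+ → 2 Mn^2+ + 5 O2 + 8 H2O
n(KMnO4) = 0.01846 × 0.08116 = 1.498 × 10^-3 mol
From the 5:2 ratio, n(H2O2) in the aliquot = 5/2 × 1.498 × 10^-3 = 3.746 × 10^-3 mol
[H2O2]_dilute = 3.746 × 10^-3 / 0.01000 = 0.3746 mol/L
Dilution factor = 500.0 / 25.23 = 19.82
[H2O2]_stock = 0.3746 × 19.82 = 7.423 mol/L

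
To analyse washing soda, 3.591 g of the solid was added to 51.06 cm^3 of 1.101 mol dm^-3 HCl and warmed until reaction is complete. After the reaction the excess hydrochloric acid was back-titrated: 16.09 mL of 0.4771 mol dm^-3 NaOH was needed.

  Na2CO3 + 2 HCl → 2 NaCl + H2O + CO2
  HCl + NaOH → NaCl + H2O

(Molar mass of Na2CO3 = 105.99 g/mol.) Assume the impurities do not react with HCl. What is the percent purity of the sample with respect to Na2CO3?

n(HCl) added = 0.05106 × 1.101 = 0.05622 mol
n(NaOH) used in back-titration = 0.01609 × 0.4771 = 7.677 × 10^-3 mol
n(HCl) left over = 7.677 × 10^-3 mol (1:1 ratio)
n(HCl) consumed by analyte = 0.05622 − 7.677 × 10^-3 = 0.04854 mol
From the 1:2 ratio, n(Na2CO3) = 1/2 × 0.04854 = 0.02427 mol
mass of Na2CO3 = 0.02427 × 105.99 = 2.572 g
% Na2CO3 = 2.572 / 3.591 × 100 = 71.63 %

71.63 %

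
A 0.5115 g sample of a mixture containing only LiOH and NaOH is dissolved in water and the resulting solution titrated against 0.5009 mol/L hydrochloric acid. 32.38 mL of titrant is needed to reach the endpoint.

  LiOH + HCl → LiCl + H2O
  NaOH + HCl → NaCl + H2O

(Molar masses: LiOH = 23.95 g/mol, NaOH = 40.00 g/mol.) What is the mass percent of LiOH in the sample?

n(HCl) = 0.03238 × 0.5009 = 0.01622 mol
Let x = n(LiOH), y = n(NaOH).
Titrant: 1x + 1y = 0.01622;  mass: 23.95x + 40.00y = 0.5115
Solving, x = 8.552 × 10^-3 mol, y = 7.667 × 10^-3 mol
mass of LiOH = 8.552 × 10^-3 × 23.95 = 0.2048 g
% LiOH = 0.2048 / 0.5115 × 100 = 40.04 %

40.04 %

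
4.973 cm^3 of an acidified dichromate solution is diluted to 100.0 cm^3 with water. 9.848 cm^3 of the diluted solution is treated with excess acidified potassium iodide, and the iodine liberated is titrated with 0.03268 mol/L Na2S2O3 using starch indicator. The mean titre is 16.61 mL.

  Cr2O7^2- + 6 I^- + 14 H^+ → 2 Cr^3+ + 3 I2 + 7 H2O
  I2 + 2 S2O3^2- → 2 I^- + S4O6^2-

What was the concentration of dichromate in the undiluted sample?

n(S2O3^2-) = 0.01661 × 0.03268 = 5.428 × 10^-4 mol
n(I2) = n(S2O3^2-)/2 = 2.714 × 10^-4 mol
From the 1:3 ratio, n(Cr2O7^2-) in the aliquot = 1/3 × 2.714 × 10^-4 = 9.047 × 10^-5 mol
[Cr2O7^2-]_dilute = 9.047 × 10^-5 / 0.009848 = 0.009187 mol/L
[Cr2O7^2-]_original = 0.009187 × 100.0/4.973 = 0.1847 mol/L

0.1847 mol/L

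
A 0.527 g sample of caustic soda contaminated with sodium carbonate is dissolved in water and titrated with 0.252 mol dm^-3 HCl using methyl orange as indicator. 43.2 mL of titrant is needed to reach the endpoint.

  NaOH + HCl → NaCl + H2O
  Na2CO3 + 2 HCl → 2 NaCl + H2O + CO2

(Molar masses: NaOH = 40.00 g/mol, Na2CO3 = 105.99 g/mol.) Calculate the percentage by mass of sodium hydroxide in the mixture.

29.2 %

n(HCl) = 0.0432 × 0.252 = 0.0109 mol
Let x = n(NaOH), y = n(Na2CO3).
Titrant: 1x + 2y = 0.0109;  mass: 40.00x + 105.99y = 0.527
Solving, x = 3.84 × 10^-3 mol, y = 3.52 × 10^-3 mol
mass of NaOH = 3.84 × 10^-3 × 40.00 = 0.154 g
% NaOH = 0.154 / 0.527 × 100 = 29.2 %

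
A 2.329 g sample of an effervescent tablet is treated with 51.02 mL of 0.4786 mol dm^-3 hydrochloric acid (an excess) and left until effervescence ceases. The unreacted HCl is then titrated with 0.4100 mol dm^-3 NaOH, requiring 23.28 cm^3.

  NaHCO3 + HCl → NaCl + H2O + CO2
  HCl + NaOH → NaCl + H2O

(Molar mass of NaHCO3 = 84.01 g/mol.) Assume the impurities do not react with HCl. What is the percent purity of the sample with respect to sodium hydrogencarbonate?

n(HCl) added = 0.05102 × 0.4786 = 0.02442 mol
n(NaOH) used in back-titration = 0.02328 × 0.4100 = 9.545 × 10^-3 mol
n(HCl) left over = 9.545 × 10^-3 mol (1:1 ratio)
n(HCl) consumed by analyte = 0.02442 − 9.545 × 10^-3 = 0.01487 mol
n(NaHCO3) = 0.01487 mol (1:1 ratio)
mass of NaHCO3 = 0.01487 × 84.01 = 1.250 g
% NaHCO3 = 1.250 / 2.329 × 100 = 53.65 %

53.65 %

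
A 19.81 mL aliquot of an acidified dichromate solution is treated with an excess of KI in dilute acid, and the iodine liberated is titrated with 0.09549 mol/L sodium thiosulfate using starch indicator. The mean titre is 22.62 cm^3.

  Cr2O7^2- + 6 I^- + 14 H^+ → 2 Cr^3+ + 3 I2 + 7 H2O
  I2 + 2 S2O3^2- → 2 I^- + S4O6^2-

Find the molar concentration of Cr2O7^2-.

0.01817 mol/L

n(S2O3^2-) = 0.02262 × 0.09549 = 2.160 × 10^-3 mol
n(I2) = n(S2O3^2-)/2 = 1.080 × 10^-3 mol
From the 1:3 ratio, n(Cr2O7^2-) in the aliquot = 1/3 × 1.080 × 10^-3 = 3.600 × 10^-4 mol
[Cr2O7^2-] = 3.600 × 10^-4 / 0.01981 = 0.01817 mol/L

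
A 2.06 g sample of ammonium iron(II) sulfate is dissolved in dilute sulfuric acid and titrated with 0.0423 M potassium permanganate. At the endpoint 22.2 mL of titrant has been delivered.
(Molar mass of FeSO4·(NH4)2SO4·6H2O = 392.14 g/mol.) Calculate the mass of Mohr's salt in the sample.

1.84 g

MnO4^- + 5 Fe^2+ + 8 H^+ → Mn^2+ + 5 Fe^3+ + 4 H2O
n(KMnO4) = 0.0222 L × 0.0423 mol/L = 9.39 × 10^-4 mol
From the 5:1 ratio, n(FeSO4·(NH4)2SO4·6H2O) = 5/1 × 9.39 × 10^-4 = 4.70 × 10^-3 mol
mass of FeSO4·(NH4)2SO4·6H2O = 4.70 × 10^-3 × 392.14 g/mol = 1.84 g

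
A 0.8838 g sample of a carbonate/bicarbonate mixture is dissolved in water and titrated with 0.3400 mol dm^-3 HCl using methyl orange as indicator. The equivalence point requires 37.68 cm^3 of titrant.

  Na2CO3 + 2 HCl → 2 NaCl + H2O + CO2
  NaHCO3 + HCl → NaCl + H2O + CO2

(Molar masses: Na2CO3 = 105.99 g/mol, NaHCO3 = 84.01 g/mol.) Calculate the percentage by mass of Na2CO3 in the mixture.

37.21 %

n(HCl) = 0.03768 × 0.3400 = 0.01281 mol
Let x = n(Na2CO3), y = n(NaHCO3).
Titrant: 2x + 1y = 0.01281;  mass: 105.99x + 84.01y = 0.8838
Solving, x = 3.103 × 10^-3 mol, y = 6.606 × 10^-3 mol
mass of Na2CO3 = 3.103 × 10^-3 × 105.99 = 0.3289 g
% Na2CO3 = 0.3289 / 0.8838 × 100 = 37.21 %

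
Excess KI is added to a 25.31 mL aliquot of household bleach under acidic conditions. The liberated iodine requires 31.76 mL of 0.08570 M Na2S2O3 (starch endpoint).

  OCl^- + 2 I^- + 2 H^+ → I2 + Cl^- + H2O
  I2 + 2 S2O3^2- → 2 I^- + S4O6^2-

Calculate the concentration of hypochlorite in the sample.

0.05377 M

n(S2O3^2-) = 0.03176 × 0.08570 = 2.722 × 10^-3 mol
n(I2) = n(S2O3^2-)/2 = 1.361 × 10^-3 mol
n(OCl^-) in the aliquot = 1.361 × 10^-3 mol (1:1 ratio)
[OCl^-] = 1.361 × 10^-3 / 0.02531 = 0.05377 mol/L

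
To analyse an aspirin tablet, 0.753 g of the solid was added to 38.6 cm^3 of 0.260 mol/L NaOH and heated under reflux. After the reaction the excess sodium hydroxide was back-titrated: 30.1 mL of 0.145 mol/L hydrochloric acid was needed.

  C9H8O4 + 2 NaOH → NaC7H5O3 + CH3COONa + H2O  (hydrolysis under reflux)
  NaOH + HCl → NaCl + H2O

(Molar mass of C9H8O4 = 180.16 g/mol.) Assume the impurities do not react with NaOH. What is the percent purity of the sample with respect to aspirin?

67.8 %

n(NaOH) added = 0.0386 × 0.260 = 0.0100 mol
n(HCl) used in back-titration = 0.0301 × 0.145 = 4.36 × 10^-3 mol
n(NaOH) left over = 4.36 × 10^-3 mol (1:1 ratio)
n(NaOH) consumed by analyte = 0.0100 − 4.36 × 10^-3 = 5.67 × 10^-3 mol
From the 1:2 ratio, n(C9H8O4) = 1/2 × 5.67 × 10^-3 = 2.84 × 10^-3 mol
mass of C9H8O4 = 2.84 × 10^-3 × 180.16 = 0.511 g
% C9H8O4 = 0.511 / 0.753 × 100 = 67.8 %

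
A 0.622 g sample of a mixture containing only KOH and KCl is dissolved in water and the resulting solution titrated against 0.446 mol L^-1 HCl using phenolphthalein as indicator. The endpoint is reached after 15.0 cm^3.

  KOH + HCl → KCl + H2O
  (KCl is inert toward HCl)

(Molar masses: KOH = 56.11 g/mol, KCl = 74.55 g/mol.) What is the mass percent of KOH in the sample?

n(HCl) = 0.0150 × 0.446 = 6.69 × 10^-3 mol
Let x = n(KOH), y = n(KCl).
Titrant: 1x = 6.69 × 10^-3;  mass: 56.11x + 74.55y = 0.622
Solving, x = 6.69 × 10^-3 mol, y = 3.31 × 10^-3 mol
mass of KOH = 6.69 × 10^-3 × 56.11 = 0.375 g
% KOH = 0.375 / 0.622 × 100 = 60.3 %

60.3 %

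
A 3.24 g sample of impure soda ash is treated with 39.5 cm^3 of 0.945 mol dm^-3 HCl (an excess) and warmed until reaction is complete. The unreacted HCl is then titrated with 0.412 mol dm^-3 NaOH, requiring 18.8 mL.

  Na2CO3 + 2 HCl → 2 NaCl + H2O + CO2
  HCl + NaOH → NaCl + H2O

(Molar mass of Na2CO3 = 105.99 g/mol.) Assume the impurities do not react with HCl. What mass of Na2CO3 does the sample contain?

n(HCl) added = 0.0395 × 0.945 = 0.0373 mol
n(NaOH) used in back-titration = 0.0188 × 0.412 = 7.75 × 10^-3 mol
n(HCl) left over = 7.75 × 10^-3 mol (1:1 ratio)
n(HCl) consumed by analyte = 0.0373 − 7.75 × 10^-3 = 0.0296 mol
From the 1:2 ratio, n(Na2CO3) = 1/2 × 0.0296 = 0.0148 mol
mass of Na2CO3 = 0.0148 × 105.99 = 1.57 g

1.57 g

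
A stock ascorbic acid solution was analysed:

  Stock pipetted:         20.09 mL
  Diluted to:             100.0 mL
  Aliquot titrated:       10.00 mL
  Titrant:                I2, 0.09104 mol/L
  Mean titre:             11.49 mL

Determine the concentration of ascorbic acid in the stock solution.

0.5207 mol/L

C6H8O6 + I2 → C6H6O6 + 2 HI
n(I2) = 0.01149 × 0.09104 = 1.046 × 10^-3 mol
n(C6H8O6) in the aliquot = 1.046 × 10^-3 mol (1:1 ratio)
[C6H8O6]_dilute = 1.046 × 10^-3 / 0.01000 = 0.1046 mol/L
Dilution factor = 100.0 / 20.09 = 4.978
[C6H8O6]_stock = 0.1046 × 4.978 = 0.5207 mol/L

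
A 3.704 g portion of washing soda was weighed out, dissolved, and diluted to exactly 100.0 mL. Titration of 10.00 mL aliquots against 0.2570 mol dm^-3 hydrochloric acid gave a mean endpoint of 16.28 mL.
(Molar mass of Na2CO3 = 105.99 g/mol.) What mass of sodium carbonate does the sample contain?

2.217 g

Na2CO3 + 2 HCl → 2 NaCl + H2O + CO2
n(HCl) per titration = 0.01628 × 0.2570 = 4.184 × 10^-3 mol
From the 1:2 ratio, n(Na2CO3) in each aliquot = 1/2 × 4.184 × 10^-3 = 2.092 × 10^-3 mol
n(Na2CO3) in the whole flask = 2.092 × 10^-3 × 100.0/10.00 = 0.02092 mol
mass of Na2CO3 = 0.02092 × 105.99 = 2.217 g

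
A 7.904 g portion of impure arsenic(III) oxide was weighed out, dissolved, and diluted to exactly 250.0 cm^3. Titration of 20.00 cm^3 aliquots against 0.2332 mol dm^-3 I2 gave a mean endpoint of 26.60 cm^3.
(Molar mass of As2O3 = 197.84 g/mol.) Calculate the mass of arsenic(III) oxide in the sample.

As2O3 + 2 I2 + 2 H2O → As2O5 + 4 HI
n(I2) per titration = 0.02660 × 0.2332 = 6.203 × 10^-3 mol
From the 1:2 ratio, n(As2O3) in each aliquot = 1/2 × 6.203 × 10^-3 = 3.102 × 10^-3 mol
n(As2O3) in the whole flask = 3.102 × 10^-3 × 250.0/20.00 = 0.03877 mol
mass of As2O3 = 0.03877 × 197.84 = 7.670 g

7.670 g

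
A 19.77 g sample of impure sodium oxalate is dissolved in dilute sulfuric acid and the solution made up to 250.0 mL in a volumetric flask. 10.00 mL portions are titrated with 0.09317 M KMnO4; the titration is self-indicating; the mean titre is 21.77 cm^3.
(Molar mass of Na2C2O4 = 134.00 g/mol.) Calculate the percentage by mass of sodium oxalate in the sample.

85.92 %

2 MnO4^- + 5 C2O4^2- + 16 H^+ → 2 Mn^2+ + 10 CO2 + 8 H2O
n(KMnO4) per titration = 0.02177 × 0.09317 = 2.028 × 10^-3 mol
From the 5:2 ratio, n(Na2C2O4) in each aliquot = 5/2 × 2.028 × 10^-3 = 5.071 × 10^-3 mol
n(Na2C2O4) in the whole flask = 5.071 × 10^-3 × 250.0/10.00 = 0.1268 mol
mass of Na2C2O4 = 0.1268 × 134.00 = 16.99 g
% Na2C2O4 = 16.99 / 19.77 × 100 = 85.92 %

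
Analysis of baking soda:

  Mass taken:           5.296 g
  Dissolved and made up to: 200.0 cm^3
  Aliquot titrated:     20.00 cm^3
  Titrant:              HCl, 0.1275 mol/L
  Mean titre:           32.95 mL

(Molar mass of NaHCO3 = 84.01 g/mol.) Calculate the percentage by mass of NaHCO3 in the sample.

NaHCO3 + HCl → NaCl + H2O + CO2
n(HCl) per titration = 0.03295 × 0.1275 = 4.201 × 10^-3 mol
n(NaHCO3) in each aliquot = 4.201 × 10^-3 mol (1:1 ratio)
n(NaHCO3) in the whole flask = 4.201 × 10^-3 × 200.0/20.00 = 0.04201 mol
mass of NaHCO3 = 0.04201 × 84.01 = 3.529 g
% NaHCO3 = 3.529 / 5.296 × 100 = 66.64 %

66.64 %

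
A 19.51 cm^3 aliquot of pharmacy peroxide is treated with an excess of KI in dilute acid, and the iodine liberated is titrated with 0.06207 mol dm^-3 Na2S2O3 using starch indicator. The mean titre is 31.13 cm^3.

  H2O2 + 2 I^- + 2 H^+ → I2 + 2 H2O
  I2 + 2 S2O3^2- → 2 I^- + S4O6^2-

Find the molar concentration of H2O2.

0.04952 mol/L

n(S2O3^2-) = 0.03113 × 0.06207 = 1.932 × 10^-3 mol
n(I2) = n(S2O3^2-)/2 = 9.661 × 10^-4 mol
n(H2O2) in the aliquot = 9.661 × 10^-4 mol (1:1 ratio)
[H2O2] = 9.661 × 10^-4 / 0.01951 = 0.04952 mol/L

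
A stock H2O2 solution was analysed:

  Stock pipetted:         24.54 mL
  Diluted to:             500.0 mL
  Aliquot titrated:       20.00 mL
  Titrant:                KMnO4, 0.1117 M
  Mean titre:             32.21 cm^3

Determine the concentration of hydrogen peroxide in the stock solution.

2 MnO4^- + 5 H2O2 + 6 H^+ → 2 Mn^2+ + 5 O2 + 8 H2O
n(KMnO4) = 0.03221 × 0.1117 = 3.598 × 10^-3 mol
From the 5:2 ratio, n(H2O2) in the aliquot = 5/2 × 3.598 × 10^-3 = 8.995 × 10^-3 mol
[H2O2]_dilute = 8.995 × 10^-3 / 0.02000 = 0.4497 mol/L
Dilution factor = 500.0 / 24.54 = 20.37
[H2O2]_stock = 0.4497 × 20.37 = 9.163 mol/L

9.163 M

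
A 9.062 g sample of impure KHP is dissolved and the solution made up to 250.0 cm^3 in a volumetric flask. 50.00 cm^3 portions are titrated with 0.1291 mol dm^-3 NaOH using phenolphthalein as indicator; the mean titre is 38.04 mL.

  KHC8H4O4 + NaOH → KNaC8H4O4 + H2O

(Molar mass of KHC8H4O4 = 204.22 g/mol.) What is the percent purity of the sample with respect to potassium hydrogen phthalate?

55.34 %

n(NaOH) per titration = 0.03804 × 0.1291 = 4.911 × 10^-3 mol
n(KHC8H4O4) in each aliquot = 4.911 × 10^-3 mol (1:1 ratio)
n(KHC8H4O4) in the whole flask = 4.911 × 10^-3 × 250.0/50.00 = 0.02455 mol
mass of KHC8H4O4 = 0.02455 × 204.22 = 5.015 g
% KHC8H4O4 = 5.015 / 9.062 × 100 = 55.34 %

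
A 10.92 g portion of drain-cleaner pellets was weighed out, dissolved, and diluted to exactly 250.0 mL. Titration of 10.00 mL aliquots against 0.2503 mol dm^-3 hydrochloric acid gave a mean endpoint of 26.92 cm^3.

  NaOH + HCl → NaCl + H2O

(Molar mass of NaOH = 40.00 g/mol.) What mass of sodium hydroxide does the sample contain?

n(HCl) per titration = 0.02692 × 0.2503 = 6.738 × 10^-3 mol
n(NaOH) in each aliquot = 6.738 × 10^-3 mol (1:1 ratio)
n(NaOH) in the whole flask = 6.738 × 10^-3 × 250.0/10.00 = 0.1685 mol
mass of NaOH = 0.1685 × 40.00 = 6.738 g

6.738 g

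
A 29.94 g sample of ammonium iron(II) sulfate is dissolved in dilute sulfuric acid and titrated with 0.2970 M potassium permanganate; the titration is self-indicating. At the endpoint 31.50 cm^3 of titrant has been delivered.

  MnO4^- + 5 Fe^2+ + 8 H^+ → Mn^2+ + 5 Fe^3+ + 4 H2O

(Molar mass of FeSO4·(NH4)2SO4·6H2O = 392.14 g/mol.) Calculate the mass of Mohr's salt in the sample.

n(KMnO4) = 0.03150 L × 0.2970 mol/L = 9.355 × 10^-3 mol
From the 5:1 ratio, n(FeSO4·(NH4)2SO4·6H2O) = 5/1 × 9.355 × 10^-3 = 0.04678 mol
mass of FeSO4·(NH4)2SO4·6H2O = 0.04678 × 392.14 g/mol = 18.34 g

18.34 g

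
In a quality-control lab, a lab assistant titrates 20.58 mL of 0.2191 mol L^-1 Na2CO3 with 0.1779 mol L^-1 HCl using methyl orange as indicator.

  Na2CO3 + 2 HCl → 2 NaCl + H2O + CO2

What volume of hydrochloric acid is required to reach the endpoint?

n(Na2CO3) = 0.02058 L × 0.2191 mol/L = 4.509 × 10^-3 mol
From the 2:1 stoichiometry, n(HCl) = 2/1 × 4.509 × 10^-3 = 9.018 × 10^-3 mol
V(HCl) = 9.018 × 10^-3 mol / 0.1779 mol/L = 0.05069 L = 50.69 mL

50.69 mL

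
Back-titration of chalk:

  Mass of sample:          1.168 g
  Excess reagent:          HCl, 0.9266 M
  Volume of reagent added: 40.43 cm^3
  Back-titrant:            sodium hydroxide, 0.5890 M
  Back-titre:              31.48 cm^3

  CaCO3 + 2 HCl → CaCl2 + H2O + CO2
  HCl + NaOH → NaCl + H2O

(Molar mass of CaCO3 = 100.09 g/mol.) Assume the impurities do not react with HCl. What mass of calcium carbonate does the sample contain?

0.9469 g

n(HCl) added = 0.04043 × 0.9266 = 0.03746 mol
n(NaOH) used in back-titration = 0.03148 × 0.5890 = 0.01854 mol
n(HCl) left over = 0.01854 mol (1:1 ratio)
n(HCl) consumed by analyte = 0.03746 − 0.01854 = 0.01892 mol
From the 1:2 ratio, n(CaCO3) = 1/2 × 0.01892 = 9.460 × 10^-3 mol
mass of CaCO3 = 9.460 × 10^-3 × 100.09 = 0.9469 g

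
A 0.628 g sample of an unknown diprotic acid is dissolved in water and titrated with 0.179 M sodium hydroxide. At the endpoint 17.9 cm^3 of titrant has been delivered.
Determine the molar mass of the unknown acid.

392 g/mol

n(NaOH) = 0.0179 L × 0.179 mol/L = 3.20 × 10^-3 mol
From the 1:2 ratio, n(H2A) = 1/2 × 3.20 × 10^-3 = 1.60 × 10^-3 mol
M = m / n = 0.628 g / 1.60 × 10^-3 mol = 392 g/mol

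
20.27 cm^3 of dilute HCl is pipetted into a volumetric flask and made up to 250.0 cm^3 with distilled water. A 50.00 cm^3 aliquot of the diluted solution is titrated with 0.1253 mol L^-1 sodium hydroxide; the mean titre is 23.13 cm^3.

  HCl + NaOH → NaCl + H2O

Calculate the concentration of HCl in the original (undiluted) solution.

n(NaOH) = 0.02313 × 0.1253 = 2.898 × 10^-3 mol
n(HCl) in the aliquot = 2.898 × 10^-3 mol (1:1 ratio)
[HCl]_dilute = 2.898 × 10^-3 / 0.05000 = 0.05796 mol/L
Dilution factor = 250.0 / 20.27 = 12.33
[HCl]_stock = 0.05796 × 12.33 = 0.7149 mol/L

0.7149 mol/L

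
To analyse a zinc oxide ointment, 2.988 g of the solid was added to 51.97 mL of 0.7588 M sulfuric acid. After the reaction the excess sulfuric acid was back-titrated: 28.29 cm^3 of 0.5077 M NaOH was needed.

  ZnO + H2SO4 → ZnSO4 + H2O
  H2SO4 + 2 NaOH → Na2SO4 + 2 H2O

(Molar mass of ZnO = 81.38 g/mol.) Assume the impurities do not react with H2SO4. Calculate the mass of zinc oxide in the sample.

n(H2SO4) added = 0.05197 × 0.7588 = 0.03943 mol
n(NaOH) used in back-titration = 0.02829 × 0.5077 = 0.01436 mol
From the 1:2 ratio, n(H2SO4) left over = 1/2 × 0.01436 = 7.181 × 10^-3 mol
n(H2SO4) consumed by analyte = 0.03943 − 7.181 × 10^-3 = 0.03225 mol
n(ZnO) = 0.03225 mol (1:1 ratio)
mass of ZnO = 0.03225 × 81.38 = 2.625 g

2.625 g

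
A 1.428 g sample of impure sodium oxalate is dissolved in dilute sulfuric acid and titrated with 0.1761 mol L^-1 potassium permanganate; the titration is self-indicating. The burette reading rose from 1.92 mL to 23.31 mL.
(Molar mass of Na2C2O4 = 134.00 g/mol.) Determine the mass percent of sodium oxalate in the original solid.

88.37 %

2 MnO4^- + 5 C2O4^2- + 16 H^+ → 2 Mn^2+ + 10 CO2 + 8 H2O
n(KMnO4) = 0.02139 L × 0.1761 mol/L = 3.767 × 10^-3 mol
From the 5:2 ratio, n(Na2C2O4) = 5/2 × 3.767 × 10^-3 = 9.417 × 10^-3 mol
mass of Na2C2O4 = 9.417 × 10^-3 × 134.00 g/mol = 1.262 g
% Na2C2O4 = 1.262 / 1.428 × 100 = 88.37 %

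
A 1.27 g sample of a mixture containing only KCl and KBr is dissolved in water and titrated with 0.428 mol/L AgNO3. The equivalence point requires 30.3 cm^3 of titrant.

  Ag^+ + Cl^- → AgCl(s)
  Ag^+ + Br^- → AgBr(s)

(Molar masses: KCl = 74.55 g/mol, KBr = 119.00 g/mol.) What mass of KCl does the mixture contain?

n(AgNO3) = 0.0303 × 0.428 = 0.0130 mol
Let x = n(KCl), y = n(KBr).
Titrant: 1x + 1y = 0.0130;  mass: 74.55x + 119.00y = 1.27
Solving, x = 6.15 × 10^-3 mol, y = 6.82 × 10^-3 mol
mass of KCl = 6.15 × 10^-3 × 74.55 = 0.458 g

0.458 g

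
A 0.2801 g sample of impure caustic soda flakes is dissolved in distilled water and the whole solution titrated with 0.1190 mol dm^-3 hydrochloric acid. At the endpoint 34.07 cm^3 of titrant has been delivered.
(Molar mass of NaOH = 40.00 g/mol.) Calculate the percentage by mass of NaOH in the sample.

NaOH + HCl → NaCl + H2O
n(HCl) = 0.03407 L × 0.1190 mol/L = 4.054 × 10^-3 mol
n(NaOH) = 4.054 × 10^-3 mol (1:1 ratio)
mass of NaOH = 4.054 × 10^-3 × 40.00 g/mol = 0.1622 g
% NaOH = 0.1622 / 0.2801 × 100 = 57.90 %

57.90 %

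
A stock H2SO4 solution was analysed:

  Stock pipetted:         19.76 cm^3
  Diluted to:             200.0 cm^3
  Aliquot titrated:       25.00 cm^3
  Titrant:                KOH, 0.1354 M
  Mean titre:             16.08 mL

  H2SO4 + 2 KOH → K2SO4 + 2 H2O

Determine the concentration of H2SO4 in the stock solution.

0.4407 M

n(KOH) = 0.01608 × 0.1354 = 2.177 × 10^-3 mol
From the 1:2 ratio, n(H2SO4) in the aliquot = 1/2 × 2.177 × 10^-3 = 1.089 × 10^-3 mol
[H2SO4]_dilute = 1.089 × 10^-3 / 0.02500 = 0.04354 mol/L
Dilution factor = 200.0 / 19.76 = 10.12
[H2SO4]_stock = 0.04354 × 10.12 = 0.4407 mol/L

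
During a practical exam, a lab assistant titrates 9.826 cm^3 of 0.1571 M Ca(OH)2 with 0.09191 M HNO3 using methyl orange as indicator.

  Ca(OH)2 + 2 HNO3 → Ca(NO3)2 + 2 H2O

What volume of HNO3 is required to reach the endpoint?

33.59 mL

n(Ca(OH)2) = 0.009826 L × 0.1571 mol/L = 1.544 × 10^-3 mol
From the 2:1 stoichiometry, n(HNO3) = 2/1 × 1.544 × 10^-3 = 3.087 × 10^-3 mol
V(HNO3) = 3.087 × 10^-3 mol / 0.09191 mol/L = 0.03359 L = 33.59 mL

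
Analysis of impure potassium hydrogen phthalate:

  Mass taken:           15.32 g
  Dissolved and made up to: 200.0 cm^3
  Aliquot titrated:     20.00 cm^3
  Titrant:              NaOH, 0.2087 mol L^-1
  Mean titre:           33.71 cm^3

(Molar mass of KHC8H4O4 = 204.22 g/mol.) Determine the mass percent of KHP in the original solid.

93.78 %

KHC8H4O4 + NaOH → KNaC8H4O4 + H2O
n(NaOH) per titration = 0.03371 × 0.2087 = 7.035 × 10^-3 mol
n(KHC8H4O4) in each aliquot = 7.035 × 10^-3 mol (1:1 ratio)
n(KHC8H4O4) in the whole flask = 7.035 × 10^-3 × 200.0/20.00 = 0.07035 mol
mass of KHC8H4O4 = 0.07035 × 204.22 = 14.37 g
% KHC8H4O4 = 14.37 / 15.32 × 100 = 93.78 %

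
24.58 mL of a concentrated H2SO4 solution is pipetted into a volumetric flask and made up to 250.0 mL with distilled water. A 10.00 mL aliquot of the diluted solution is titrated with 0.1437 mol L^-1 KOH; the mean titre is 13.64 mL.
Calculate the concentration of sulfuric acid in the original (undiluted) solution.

H2SO4 + 2 KOH → K2SO4 + 2 H2O
n(KOH) = 0.01364 × 0.1437 = 1.960 × 10^-3 mol
From the 1:2 ratio, n(H2SO4) in the aliquot = 1/2 × 1.960 × 10^-3 = 9.800 × 10^-4 mol
[H2SO4]_dilute = 9.800 × 10^-4 / 0.01000 = 0.09800 mol/L
Dilution factor = 250.0 / 24.58 = 10.17
[H2SO4]_stock = 0.09800 × 10.17 = 0.9968 mol/L

0.9968 mol/L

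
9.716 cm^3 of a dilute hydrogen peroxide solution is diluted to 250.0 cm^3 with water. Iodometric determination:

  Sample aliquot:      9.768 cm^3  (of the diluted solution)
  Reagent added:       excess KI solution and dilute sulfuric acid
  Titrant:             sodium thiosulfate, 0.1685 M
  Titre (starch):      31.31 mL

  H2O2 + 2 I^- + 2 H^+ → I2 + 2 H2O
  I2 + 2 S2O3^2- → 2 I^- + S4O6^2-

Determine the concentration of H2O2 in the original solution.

n(S2O3^2-) = 0.03131 × 0.1685 = 5.276 × 10^-3 mol
n(I2) = n(S2O3^2-)/2 = 2.638 × 10^-3 mol
n(H2O2) in the aliquot = 2.638 × 10^-3 mol (1:1 ratio)
[H2O2]_dilute = 2.638 × 10^-3 / 0.009768 = 0.2701 mol/L
[H2O2]_original = 0.2701 × 250.0/9.716 = 6.949 mol/L

6.949 M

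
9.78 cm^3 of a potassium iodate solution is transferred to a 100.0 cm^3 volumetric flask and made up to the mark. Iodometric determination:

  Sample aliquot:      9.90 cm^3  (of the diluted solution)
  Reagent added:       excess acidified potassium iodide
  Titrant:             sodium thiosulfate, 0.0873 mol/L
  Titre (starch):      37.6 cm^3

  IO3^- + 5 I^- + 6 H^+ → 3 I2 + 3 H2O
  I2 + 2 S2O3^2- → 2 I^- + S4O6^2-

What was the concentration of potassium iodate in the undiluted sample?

n(S2O3^2-) = 0.0376 × 0.0873 = 3.28 × 10^-3 mol
n(I2) = n(S2O3^2-)/2 = 1.64 × 10^-3 mol
From the 1:3 ratio, n(IO3^-) in the aliquot = 1/3 × 1.64 × 10^-3 = 5.47 × 10^-4 mol
[IO3^-]_dilute = 5.47 × 10^-4 / 0.00990 = 0.0553 mol/L
[IO3^-]_original = 0.0553 × 100.0/9.78 = 0.565 mol/L

0.565 mol/L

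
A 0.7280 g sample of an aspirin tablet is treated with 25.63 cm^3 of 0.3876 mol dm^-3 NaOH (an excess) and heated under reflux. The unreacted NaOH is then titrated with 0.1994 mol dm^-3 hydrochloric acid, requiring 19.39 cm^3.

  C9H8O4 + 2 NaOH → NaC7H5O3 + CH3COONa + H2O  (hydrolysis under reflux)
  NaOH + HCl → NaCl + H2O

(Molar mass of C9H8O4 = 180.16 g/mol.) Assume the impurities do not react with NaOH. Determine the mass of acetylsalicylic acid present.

n(NaOH) added = 0.02563 × 0.3876 = 9.934 × 10^-3 mol
n(HCl) used in back-titration = 0.01939 × 0.1994 = 3.866 × 10^-3 mol
n(NaOH) left over = 3.866 × 10^-3 mol (1:1 ratio)
n(NaOH) consumed by analyte = 9.934 × 10^-3 − 3.866 × 10^-3 = 6.068 × 10^-3 mol
From the 1:2 ratio, n(C9H8O4) = 1/2 × 6.068 × 10^-3 = 3.034 × 10^-3 mol
mass of C9H8O4 = 3.034 × 10^-3 × 180.16 = 0.5466 g

0.5466 g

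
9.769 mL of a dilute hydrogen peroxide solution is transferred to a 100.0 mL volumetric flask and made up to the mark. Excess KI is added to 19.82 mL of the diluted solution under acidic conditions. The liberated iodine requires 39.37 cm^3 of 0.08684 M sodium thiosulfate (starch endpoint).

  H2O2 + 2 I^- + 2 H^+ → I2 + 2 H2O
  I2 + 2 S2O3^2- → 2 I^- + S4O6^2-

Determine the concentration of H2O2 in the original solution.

0.8829 M

n(S2O3^2-) = 0.03937 × 0.08684 = 3.419 × 10^-3 mol
n(I2) = n(S2O3^2-)/2 = 1.709 × 10^-3 mol
n(H2O2) in the aliquot = 1.709 × 10^-3 mol (1:1 ratio)
[H2O2]_dilute = 1.709 × 10^-3 / 0.01982 = 0.08625 mol/L
[H2O2]_original = 0.08625 × 100.0/9.769 = 0.8829 mol/L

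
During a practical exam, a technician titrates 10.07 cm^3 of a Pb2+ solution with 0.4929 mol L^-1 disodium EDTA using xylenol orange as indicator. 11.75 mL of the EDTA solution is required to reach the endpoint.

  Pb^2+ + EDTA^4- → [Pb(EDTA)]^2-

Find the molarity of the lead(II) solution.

0.5751 mol/L

n(EDTA) = 0.01175 L × 0.4929 mol/L = 5.792 × 10^-3 mol
n(Pb2+) = 5.792 × 10^-3 mol (1:1 mole ratio)
[Pb2+] = 5.792 × 10^-3 mol / 0.01007 L = 0.5751 mol/L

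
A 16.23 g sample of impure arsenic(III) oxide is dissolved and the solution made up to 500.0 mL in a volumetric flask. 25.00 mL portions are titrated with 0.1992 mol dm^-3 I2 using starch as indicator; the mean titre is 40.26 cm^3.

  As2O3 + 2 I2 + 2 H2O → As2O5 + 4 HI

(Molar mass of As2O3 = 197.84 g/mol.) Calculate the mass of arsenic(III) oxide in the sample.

15.87 g

n(I2) per titration = 0.04026 × 0.1992 = 8.020 × 10^-3 mol
From the 1:2 ratio, n(As2O3) in each aliquot = 1/2 × 8.020 × 10^-3 = 4.010 × 10^-3 mol
n(As2O3) in the whole flask = 4.010 × 10^-3 × 500.0/25.00 = 0.08020 mol
mass of As2O3 = 0.08020 × 197.84 = 15.87 g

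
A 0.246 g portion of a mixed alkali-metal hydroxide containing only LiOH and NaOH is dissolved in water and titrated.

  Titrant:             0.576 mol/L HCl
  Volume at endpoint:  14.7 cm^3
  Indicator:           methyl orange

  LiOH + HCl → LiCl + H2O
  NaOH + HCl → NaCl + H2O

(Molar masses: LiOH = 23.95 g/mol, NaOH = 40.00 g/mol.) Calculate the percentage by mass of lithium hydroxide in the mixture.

n(HCl) = 0.0147 × 0.576 = 8.47 × 10^-3 mol
Let x = n(LiOH), y = n(NaOH).
Titrant: 1x + 1y = 8.47 × 10^-3;  mass: 23.95x + 40.00y = 0.246
Solving, x = 5.77 × 10^-3 mol, y = 2.69 × 10^-3 mol
mass of LiOH = 5.77 × 10^-3 × 23.95 = 0.138 g
% LiOH = 0.138 / 0.246 × 100 = 56.2 %

56.2 %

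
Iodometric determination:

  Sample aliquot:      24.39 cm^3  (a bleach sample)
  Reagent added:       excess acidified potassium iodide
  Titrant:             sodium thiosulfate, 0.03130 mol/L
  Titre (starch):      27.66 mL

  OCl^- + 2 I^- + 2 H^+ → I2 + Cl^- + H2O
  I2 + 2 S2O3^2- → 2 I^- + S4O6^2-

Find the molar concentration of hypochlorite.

0.01775 mol/L

n(S2O3^2-) = 0.02766 × 0.03130 = 8.658 × 10^-4 mol
n(I2) = n(S2O3^2-)/2 = 4.329 × 10^-4 mol
n(OCl^-) in the aliquot = 4.329 × 10^-4 mol (1:1 ratio)
[OCl^-] = 4.329 × 10^-4 / 0.02439 = 0.01775 mol/L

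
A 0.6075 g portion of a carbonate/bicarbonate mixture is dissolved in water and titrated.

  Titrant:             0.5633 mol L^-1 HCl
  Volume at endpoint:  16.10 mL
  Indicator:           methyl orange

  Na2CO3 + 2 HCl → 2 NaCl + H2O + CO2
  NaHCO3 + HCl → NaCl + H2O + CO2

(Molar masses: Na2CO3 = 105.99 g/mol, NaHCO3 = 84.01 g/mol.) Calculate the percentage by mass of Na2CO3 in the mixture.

n(HCl) = 0.01610 × 0.5633 = 9.069 × 10^-3 mol
Let x = n(Na2CO3), y = n(NaHCO3).
Titrant: 2x + 1y = 9.069 × 10^-3;  mass: 105.99x + 84.01y = 0.6075
Solving, x = 2.489 × 10^-3 mol, y = 4.091 × 10^-3 mol
mass of Na2CO3 = 2.489 × 10^-3 × 105.99 = 0.2638 g
% Na2CO3 = 0.2638 / 0.6075 × 100 = 43.43 %

43.43 %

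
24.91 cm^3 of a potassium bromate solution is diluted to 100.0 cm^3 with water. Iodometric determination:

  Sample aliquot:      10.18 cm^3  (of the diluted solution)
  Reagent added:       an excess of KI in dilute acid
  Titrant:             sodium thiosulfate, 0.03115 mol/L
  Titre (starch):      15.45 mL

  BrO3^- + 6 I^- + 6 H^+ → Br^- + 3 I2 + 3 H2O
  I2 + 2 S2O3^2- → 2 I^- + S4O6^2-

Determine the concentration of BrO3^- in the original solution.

n(S2O3^2-) = 0.01545 × 0.03115 = 4.813 × 10^-4 mol
n(I2) = n(S2O3^2-)/2 = 2.406 × 10^-4 mol
From the 1:3 ratio, n(BrO3^-) in the aliquot = 1/3 × 2.406 × 10^-4 = 8.021 × 10^-5 mol
[BrO3^-]_dilute = 8.021 × 10^-5 / 0.01018 = 0.007879 mol/L
[BrO3^-]_original = 0.007879 × 100.0/24.91 = 0.03163 mol/L

0.03163 mol/L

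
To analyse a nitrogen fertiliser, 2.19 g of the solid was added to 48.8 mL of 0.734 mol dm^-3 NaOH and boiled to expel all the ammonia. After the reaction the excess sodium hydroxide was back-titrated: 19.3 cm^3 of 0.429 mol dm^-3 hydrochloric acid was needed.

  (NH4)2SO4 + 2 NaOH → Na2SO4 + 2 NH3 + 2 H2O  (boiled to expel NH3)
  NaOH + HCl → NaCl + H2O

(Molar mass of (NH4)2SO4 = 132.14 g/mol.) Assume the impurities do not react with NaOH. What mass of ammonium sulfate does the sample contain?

1.82 g

n(NaOH) added = 0.0488 × 0.734 = 0.0358 mol
n(HCl) used in back-titration = 0.0193 × 0.429 = 8.28 × 10^-3 mol
n(NaOH) left over = 8.28 × 10^-3 mol (1:1 ratio)
n(NaOH) consumed by analyte = 0.0358 − 8.28 × 10^-3 = 0.0275 mol
From the 1:2 ratio, n((NH4)2SO4) = 1/2 × 0.0275 = 0.0138 mol
mass of (NH4)2SO4 = 0.0138 × 132.14 = 1.82 g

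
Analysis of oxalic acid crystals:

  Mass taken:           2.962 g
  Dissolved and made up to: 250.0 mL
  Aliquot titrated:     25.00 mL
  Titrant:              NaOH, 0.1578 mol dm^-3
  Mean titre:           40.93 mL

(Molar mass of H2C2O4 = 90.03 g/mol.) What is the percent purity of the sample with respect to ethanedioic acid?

H2C2O4 + 2 NaOH → Na2C2O4 + 2 H2O
n(NaOH) per titration = 0.04093 × 0.1578 = 6.459 × 10^-3 mol
From the 1:2 ratio, n(H2C2O4) in each aliquot = 1/2 × 6.459 × 10^-3 = 3.229 × 10^-3 mol
n(H2C2O4) in the whole flask = 3.229 × 10^-3 × 250.0/25.00 = 0.03229 mol
mass of H2C2O4 = 0.03229 × 90.03 = 2.907 g
% H2C2O4 = 2.907 / 2.962 × 100 = 98.16 %

98.16 %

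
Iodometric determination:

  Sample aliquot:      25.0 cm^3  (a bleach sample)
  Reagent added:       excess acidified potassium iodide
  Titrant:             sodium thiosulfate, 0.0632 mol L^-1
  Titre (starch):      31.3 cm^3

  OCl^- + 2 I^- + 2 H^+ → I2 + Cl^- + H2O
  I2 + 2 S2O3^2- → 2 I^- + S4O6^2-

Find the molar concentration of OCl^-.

n(S2O3^2-) = 0.0313 × 0.0632 = 1.98 × 10^-3 mol
n(I2) = n(S2O3^2-)/2 = 9.89 × 10^-4 mol
n(OCl^-) in the aliquot = 9.89 × 10^-4 mol (1:1 ratio)
[OCl^-] = 9.89 × 10^-4 / 0.0250 = 0.0396 mol/L

0.0396 mol/L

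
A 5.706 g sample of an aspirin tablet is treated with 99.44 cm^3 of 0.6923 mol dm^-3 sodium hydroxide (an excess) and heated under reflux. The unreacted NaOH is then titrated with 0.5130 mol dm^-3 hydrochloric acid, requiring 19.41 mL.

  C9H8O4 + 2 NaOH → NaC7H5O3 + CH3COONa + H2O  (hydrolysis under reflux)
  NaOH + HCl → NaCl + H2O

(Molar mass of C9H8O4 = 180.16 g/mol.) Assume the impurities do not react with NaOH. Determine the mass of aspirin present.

n(NaOH) added = 0.09944 × 0.6923 = 0.06884 mol
n(HCl) used in back-titration = 0.01941 × 0.5130 = 9.957 × 10^-3 mol
n(NaOH) left over = 9.957 × 10^-3 mol (1:1 ratio)
n(NaOH) consumed by analyte = 0.06884 − 9.957 × 10^-3 = 0.05888 mol
From the 1:2 ratio, n(C9H8O4) = 1/2 × 0.05888 = 0.02944 mol
mass of C9H8O4 = 0.02944 × 180.16 = 5.304 g

5.304 g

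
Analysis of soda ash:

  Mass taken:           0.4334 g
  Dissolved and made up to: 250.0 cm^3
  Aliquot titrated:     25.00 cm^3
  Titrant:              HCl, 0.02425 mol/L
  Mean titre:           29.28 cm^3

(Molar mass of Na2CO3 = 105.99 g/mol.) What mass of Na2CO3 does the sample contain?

Na2CO3 + 2 HCl → 2 NaCl + H2O + CO2
n(HCl) per titration = 0.02928 × 0.02425 = 7.100 × 10^-4 mol
From the 1:2 ratio, n(Na2CO3) in each aliquot = 1/2 × 7.100 × 10^-4 = 3.550 × 10^-4 mol
n(Na2CO3) in the whole flask = 3.550 × 10^-4 × 250.0/25.00 = 3.550 × 10^-3 mol
mass of Na2CO3 = 3.550 × 10^-3 × 105.99 = 0.3763 g

0.3763 g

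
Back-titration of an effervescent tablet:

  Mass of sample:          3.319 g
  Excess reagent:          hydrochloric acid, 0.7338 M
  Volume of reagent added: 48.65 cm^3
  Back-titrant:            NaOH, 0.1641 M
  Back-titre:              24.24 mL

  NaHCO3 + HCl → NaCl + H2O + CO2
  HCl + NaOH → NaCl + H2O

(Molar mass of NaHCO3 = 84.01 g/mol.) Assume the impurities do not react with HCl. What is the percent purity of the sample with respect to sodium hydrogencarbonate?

80.29 %

n(HCl) added = 0.04865 × 0.7338 = 0.03570 mol
n(NaOH) used in back-titration = 0.02424 × 0.1641 = 3.978 × 10^-3 mol
n(HCl) left over = 3.978 × 10^-3 mol (1:1 ratio)
n(HCl) consumed by analyte = 0.03570 − 3.978 × 10^-3 = 0.03172 mol
n(NaHCO3) = 0.03172 mol (1:1 ratio)
mass of NaHCO3 = 0.03172 × 84.01 = 2.665 g
% NaHCO3 = 2.665 / 3.319 × 100 = 80.29 %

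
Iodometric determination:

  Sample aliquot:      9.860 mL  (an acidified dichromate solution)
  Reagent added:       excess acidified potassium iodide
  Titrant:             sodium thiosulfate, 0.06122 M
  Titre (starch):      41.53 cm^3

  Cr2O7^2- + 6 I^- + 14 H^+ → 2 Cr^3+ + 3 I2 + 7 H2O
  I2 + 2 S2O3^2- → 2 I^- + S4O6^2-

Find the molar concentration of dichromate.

0.04298 M

n(S2O3^2-) = 0.04153 × 0.06122 = 2.542 × 10^-3 mol
n(I2) = n(S2O3^2-)/2 = 1.271 × 10^-3 mol
From the 1:3 ratio, n(Cr2O7^2-) in the aliquot = 1/3 × 1.271 × 10^-3 = 4.237 × 10^-4 mol
[Cr2O7^2-] = 4.237 × 10^-4 / 0.009860 = 0.04298 mol/L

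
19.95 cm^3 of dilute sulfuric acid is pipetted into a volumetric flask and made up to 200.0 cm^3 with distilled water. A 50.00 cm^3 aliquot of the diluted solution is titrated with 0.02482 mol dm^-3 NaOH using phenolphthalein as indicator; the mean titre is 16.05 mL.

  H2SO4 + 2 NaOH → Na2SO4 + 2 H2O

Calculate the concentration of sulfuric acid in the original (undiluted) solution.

0.03994 mol/L

n(NaOH) = 0.01605 × 0.02482 = 3.984 × 10^-4 mol
From the 1:2 ratio, n(H2SO4) in the aliquot = 1/2 × 3.984 × 10^-4 = 1.992 × 10^-4 mol
[H2SO4]_dilute = 1.992 × 10^-4 / 0.05000 = 0.003984 mol/L
Dilution factor = 200.0 / 19.95 = 10.03
[H2SO4]_stock = 0.003984 × 10.03 = 0.03994 mol/L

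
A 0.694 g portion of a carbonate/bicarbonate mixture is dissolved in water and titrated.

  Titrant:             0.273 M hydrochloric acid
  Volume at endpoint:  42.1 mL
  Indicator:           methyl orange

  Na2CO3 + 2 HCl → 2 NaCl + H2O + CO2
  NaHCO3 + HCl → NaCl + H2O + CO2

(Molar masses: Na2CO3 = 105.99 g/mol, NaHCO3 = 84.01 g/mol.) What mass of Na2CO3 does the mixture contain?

n(HCl) = 0.0421 × 0.273 = 0.0115 mol
Let x = n(Na2CO3), y = n(NaHCO3).
Titrant: 2x + 1y = 0.0115;  mass: 105.99x + 84.01y = 0.694
Solving, x = 4.38 × 10^-3 mol, y = 2.74 × 10^-3 mol
mass of Na2CO3 = 4.38 × 10^-3 × 105.99 = 0.464 g

0.464 g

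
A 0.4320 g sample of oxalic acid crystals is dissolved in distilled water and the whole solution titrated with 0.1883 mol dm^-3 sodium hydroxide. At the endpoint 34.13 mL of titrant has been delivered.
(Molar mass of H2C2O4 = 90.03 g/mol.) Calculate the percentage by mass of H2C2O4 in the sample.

H2C2O4 + 2 NaOH → Na2C2O4 + 2 H2O
n(NaOH) = 0.03413 L × 0.1883 mol/L = 6.427 × 10^-3 mol
From the 1:2 ratio, n(H2C2O4) = 1/2 × 6.427 × 10^-3 = 3.213 × 10^-3 mol
mass of H2C2O4 = 3.213 × 10^-3 × 90.03 g/mol = 0.2893 g
% H2C2O4 = 0.2893 / 0.4320 × 100 = 66.97 %

66.97 %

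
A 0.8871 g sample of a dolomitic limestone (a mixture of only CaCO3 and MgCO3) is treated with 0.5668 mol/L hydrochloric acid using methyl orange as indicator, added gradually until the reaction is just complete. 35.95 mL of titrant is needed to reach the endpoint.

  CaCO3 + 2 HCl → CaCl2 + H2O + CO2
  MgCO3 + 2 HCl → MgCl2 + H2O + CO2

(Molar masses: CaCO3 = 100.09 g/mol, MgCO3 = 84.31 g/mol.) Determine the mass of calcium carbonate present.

n(HCl) = 0.03595 × 0.5668 = 0.02038 mol
Let x = n(CaCO3), y = n(MgCO3).
Titrant: 2x + 2y = 0.02038;  mass: 100.09x + 84.31y = 0.8871
Solving, x = 1.783 × 10^-3 mol, y = 8.406 × 10^-3 mol
mass of CaCO3 = 1.783 × 10^-3 × 100.09 = 0.1784 g

0.1784 g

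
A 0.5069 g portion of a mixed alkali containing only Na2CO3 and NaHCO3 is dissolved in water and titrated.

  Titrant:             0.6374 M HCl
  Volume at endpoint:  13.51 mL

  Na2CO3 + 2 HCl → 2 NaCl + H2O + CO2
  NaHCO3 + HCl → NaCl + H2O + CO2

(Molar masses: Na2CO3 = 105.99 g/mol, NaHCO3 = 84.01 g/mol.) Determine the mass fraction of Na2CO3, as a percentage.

n(HCl) = 0.01351 × 0.6374 = 8.611 × 10^-3 mol
Let x = n(Na2CO3), y = n(NaHCO3).
Titrant: 2x + 1y = 8.611 × 10^-3;  mass: 105.99x + 84.01y = 0.5069
Solving, x = 3.491 × 10^-3 mol, y = 1.630 × 10^-3 mol
mass of Na2CO3 = 3.491 × 10^-3 × 105.99 = 0.3700 g
% Na2CO3 = 0.3700 / 0.5069 × 100 = 72.99 %

72.99 %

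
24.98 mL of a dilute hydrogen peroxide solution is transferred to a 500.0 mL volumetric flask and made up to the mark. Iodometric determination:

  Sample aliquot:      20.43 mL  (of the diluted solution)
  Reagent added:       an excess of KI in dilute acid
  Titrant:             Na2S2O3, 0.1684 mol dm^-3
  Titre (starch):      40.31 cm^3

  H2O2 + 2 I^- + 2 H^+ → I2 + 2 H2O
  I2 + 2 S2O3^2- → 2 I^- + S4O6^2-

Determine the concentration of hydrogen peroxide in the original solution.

n(S2O3^2-) = 0.04031 × 0.1684 = 6.788 × 10^-3 mol
n(I2) = n(S2O3^2-)/2 = 3.394 × 10^-3 mol
n(H2O2) in the aliquot = 3.394 × 10^-3 mol (1:1 ratio)
[H2O2]_dilute = 3.394 × 10^-3 / 0.02043 = 0.1661 mol/L
[H2O2]_original = 0.1661 × 500.0/24.98 = 3.325 mol/L

3.325 mol/L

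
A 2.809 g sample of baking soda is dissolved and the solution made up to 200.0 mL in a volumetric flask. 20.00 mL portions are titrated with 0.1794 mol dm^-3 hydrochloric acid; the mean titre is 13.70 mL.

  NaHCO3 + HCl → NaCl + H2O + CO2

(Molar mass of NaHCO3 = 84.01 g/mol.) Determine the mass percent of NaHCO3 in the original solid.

n(HCl) per titration = 0.01370 × 0.1794 = 2.458 × 10^-3 mol
n(NaHCO3) in each aliquot = 2.458 × 10^-3 mol (1:1 ratio)
n(NaHCO3) in the whole flask = 2.458 × 10^-3 × 200.0/20.00 = 0.02458 mol
mass of NaHCO3 = 0.02458 × 84.01 = 2.065 g
% NaHCO3 = 2.065 / 2.809 × 100 = 73.51 %

73.51 %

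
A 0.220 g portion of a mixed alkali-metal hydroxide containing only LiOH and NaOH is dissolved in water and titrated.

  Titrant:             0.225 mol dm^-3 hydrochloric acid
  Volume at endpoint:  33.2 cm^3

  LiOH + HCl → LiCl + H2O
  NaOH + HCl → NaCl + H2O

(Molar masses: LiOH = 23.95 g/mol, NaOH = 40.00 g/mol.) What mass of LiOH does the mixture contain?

0.118 g

n(HCl) = 0.0332 × 0.225 = 7.47 × 10^-3 mol
Let x = n(LiOH), y = n(NaOH).
Titrant: 1x + 1y = 7.47 × 10^-3;  mass: 23.95x + 40.00y = 0.220
Solving, x = 4.91 × 10^-3 mol, y = 2.56 × 10^-3 mol
mass of LiOH = 4.91 × 10^-3 × 23.95 = 0.118 g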